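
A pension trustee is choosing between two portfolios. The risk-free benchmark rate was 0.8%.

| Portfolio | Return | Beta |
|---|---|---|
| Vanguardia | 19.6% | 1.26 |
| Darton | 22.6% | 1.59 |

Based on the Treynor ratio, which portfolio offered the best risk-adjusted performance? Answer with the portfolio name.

Vanguardia: Treynor = (19.6% − 0.8%) / 1.26 = 14.921
Darton: Treynor = (22.6% − 0.8%) / 1.59 = 13.711
Highest: Vanguardia (14.921).

Vanguardia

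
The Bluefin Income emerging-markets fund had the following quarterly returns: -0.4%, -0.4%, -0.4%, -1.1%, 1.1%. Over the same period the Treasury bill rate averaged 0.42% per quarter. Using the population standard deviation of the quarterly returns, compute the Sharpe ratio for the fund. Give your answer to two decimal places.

-0.91

μ = (-0.4 − 0.4 − 0.4 − 1.1 + 1.1) / 5 = -0.2400%
Population σ = √[Σ(r − μ)² / 5] = √[2.6120 / 5] = √0.5224 = 0.7228%
Sharpe = (μ − rf) / σ = (-0.2400 − 0.42) / 0.7228 = -0.6600 / 0.7228 = -0.9131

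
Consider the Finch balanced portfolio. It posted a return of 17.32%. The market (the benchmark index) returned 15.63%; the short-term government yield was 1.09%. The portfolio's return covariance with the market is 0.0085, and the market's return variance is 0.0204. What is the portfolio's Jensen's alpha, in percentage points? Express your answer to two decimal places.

β = Cov / Var = 0.0085 / 0.0204 = 0.4167
E[R] = Rf + β(Rm − Rf) = 1.09% + 0.4167 × (15.63% − 1.09%) = 7.1488%
α = Rp − E[R] = 17.32% − 7.1488% = 10.1712

10.17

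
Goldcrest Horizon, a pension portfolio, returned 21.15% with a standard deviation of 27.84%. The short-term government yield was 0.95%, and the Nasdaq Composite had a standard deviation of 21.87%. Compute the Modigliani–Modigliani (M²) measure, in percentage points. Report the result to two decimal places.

16.82

Sharpe = (Rp − Rf) / σp = (21.15% − 0.95%) / 27.84% = 0.7256
M² = Rf + Sharpe × σm = 0.95% + 0.7256 × 21.87% = 16.8189%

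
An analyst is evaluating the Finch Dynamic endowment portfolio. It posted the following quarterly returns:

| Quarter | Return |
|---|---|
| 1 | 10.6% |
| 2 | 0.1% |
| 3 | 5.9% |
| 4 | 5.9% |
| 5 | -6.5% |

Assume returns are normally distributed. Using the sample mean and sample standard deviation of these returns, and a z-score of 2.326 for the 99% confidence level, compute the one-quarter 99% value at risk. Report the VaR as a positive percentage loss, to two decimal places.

12.10

μ = (10.6 + 0.1 + 5.9 + 5.9 − 6.5) / 5 = 3.2000%
Sample σ = √[Σ(r − μ)² / 4] = √[173.0400 / 4] = √43.2600 = 6.5772%
VaR = −(μ − z·σ) = −(3.2000 − 2.326 × 6.5772) = −(-12.0986) = 12.0986%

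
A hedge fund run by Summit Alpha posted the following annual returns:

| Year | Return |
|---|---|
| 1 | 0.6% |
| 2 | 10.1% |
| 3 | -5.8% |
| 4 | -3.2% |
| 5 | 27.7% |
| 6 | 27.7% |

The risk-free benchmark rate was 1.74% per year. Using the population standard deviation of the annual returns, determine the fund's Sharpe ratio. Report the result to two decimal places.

0.56

μ = (0.6 + 10.1 − 5.8 − 3.2 + 27.7 + 27.7) / 6 = 57.10 / 6 = 9.5167%
Σ(r − μ)² = (0.6 − 9.5167)² + (10.1 − 9.5167)² + (-5.8 − 9.5167)² + … = 1137.4283
population σ = √(1137.4283 / 6) = √189.5714 = 13.7685%
Sharpe = (μ − rf) / σ = (9.5167 − 1.74) / 13.7685 = 7.7767 / 13.7685 = 0.5648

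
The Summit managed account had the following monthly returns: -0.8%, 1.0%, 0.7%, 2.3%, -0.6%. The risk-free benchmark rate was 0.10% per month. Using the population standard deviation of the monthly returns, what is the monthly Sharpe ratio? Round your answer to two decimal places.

0.37

r̄ = (-0.8 + 1 + 0.7 + 2.3 − 0.6) / 5 = 2.60 / 5 = 0.5200%
Σ(r − r̄)² = 6.4280; population σ = √(6.4280/5) = 1.1338%
Sharpe = (r̄ − rf) / σ = (0.5200 − 0.1) / 1.1338 = 0.4200 / 1.1338 = 0.3704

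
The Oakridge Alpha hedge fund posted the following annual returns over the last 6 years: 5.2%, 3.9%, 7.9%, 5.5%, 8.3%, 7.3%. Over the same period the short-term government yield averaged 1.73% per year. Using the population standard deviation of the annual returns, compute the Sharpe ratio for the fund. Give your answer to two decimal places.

Mean return r̄ = 38.10 / 6 = 6.3500%
Population σ = √[Σ(r − r̄)² / 6] = √[15.1550 / 6] = √2.5258 = 1.5893%
Sharpe = (r̄ − rf) / σ = (6.3500 − 1.73) / 1.5893 = 4.6200 / 1.5893 = 2.9069

2.91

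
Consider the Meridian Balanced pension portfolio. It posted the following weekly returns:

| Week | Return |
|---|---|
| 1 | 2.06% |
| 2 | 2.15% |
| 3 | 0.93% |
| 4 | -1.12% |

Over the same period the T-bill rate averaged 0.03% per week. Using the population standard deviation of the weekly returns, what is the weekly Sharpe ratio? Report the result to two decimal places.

0.74

r̄ = (2.06 + 2.15 + 0.93 − 1.12) / 4 = 4.020 / 4 = 1.0050%
Σ(r − r̄)² = (2.06 − 1.0050)² + (2.15 − 1.0050)² + (0.93 − 1.0050)² + … = 6.9453
σ = √[6.9453 / 4] = 1.3177%
Sharpe = (r̄ − rf) / σ = (1.0050 − 0.03) / 1.3177 = 0.9750 / 1.3177 = 0.7399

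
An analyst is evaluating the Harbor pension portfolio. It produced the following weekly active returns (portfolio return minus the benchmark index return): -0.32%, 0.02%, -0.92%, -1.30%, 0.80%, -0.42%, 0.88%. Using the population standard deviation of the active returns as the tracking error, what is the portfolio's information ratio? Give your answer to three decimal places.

-0.238

Mean return μ = -1.260 / 7 = -0.1800%
Σ(r − μ)² = (-0.32 − (-0.1800))² + (0.02 − (-0.1800))² + … = 4.0032
population σ = √(4.0032 / 7) = √0.5719 = 0.7562%
IR = μ / tracking error = -0.1800 / 0.7562 = -0.2380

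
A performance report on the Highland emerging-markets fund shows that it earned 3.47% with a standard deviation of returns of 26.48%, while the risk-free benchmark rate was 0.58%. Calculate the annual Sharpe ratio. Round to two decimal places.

0.11

Sharpe = (Rp − Rf) / σp = (3.47% − 0.58%) / 26.48% = 2.89% / 26.48% = 0.1091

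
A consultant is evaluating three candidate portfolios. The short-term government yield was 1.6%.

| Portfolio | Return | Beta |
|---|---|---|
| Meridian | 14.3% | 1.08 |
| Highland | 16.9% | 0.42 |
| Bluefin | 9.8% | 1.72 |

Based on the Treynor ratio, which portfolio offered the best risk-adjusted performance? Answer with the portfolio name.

Highland

Meridian: Treynor = (14.3% − 1.6%) / 1.08 = 11.759
Highland: Treynor = (16.9% − 1.6%) / 0.42 = 36.429
Bluefin: Treynor = (9.8% − 1.6%) / 1.72 = 4.767
Highest: Highland (36.429).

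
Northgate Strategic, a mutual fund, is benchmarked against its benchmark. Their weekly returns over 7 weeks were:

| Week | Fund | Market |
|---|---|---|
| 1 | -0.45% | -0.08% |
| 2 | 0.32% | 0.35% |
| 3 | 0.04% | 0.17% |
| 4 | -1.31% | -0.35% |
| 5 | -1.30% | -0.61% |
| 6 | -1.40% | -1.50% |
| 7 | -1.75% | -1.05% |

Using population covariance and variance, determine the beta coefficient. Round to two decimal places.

1.05

r̄p = -0.8357%,  r̄m = -0.4386%
Cov = Σ(rp − r̄p)(rm − r̄m) / 7 = 0.3969
Var(rm) = Σ(rm − r̄m)² / 7 = 0.3798
β = Cov / Var = 0.3969 / 0.3798 = 1.0450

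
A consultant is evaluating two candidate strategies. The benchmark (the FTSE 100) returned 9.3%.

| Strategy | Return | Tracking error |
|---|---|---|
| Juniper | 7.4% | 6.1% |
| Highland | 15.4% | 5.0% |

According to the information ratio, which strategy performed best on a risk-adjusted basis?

Juniper: IR = (7.4% − 9.3%) / 6.1% = -0.311
Highland: IR = (15.4% − 9.3%) / 5.0% = 1.220
Highest: Highland (1.220).

Highland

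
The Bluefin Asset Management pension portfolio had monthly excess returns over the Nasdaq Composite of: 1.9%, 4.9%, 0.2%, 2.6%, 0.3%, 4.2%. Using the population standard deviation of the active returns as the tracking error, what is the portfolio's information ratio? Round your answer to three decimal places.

1.320

Mean return r̄ = 14.10 / 6 = 2.3500%
Population σ = √[Σ(r − r̄)² / 6] = √[19.0150 / 6] = √3.1692 = 1.7802%
IR = r̄ / tracking error = 2.3500 / 1.7802 = 1.3201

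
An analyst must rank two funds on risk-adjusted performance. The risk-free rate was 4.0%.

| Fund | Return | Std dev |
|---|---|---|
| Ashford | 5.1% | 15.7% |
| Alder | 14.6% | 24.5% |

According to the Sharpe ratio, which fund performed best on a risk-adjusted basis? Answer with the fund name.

Alder

Ashford: Sharpe ratio = (5.1% − 4.0%) / 15.7% = 0.070
Alder: Sharpe ratio = (14.6% − 4.0%) / 24.5% = 0.433
Highest: Alder (0.433).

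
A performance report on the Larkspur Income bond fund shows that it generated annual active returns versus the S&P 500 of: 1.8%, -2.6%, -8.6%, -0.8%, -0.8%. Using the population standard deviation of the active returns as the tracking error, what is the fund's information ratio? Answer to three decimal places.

-0.630

μ = (1.8 − 2.6 − 8.6 − 0.8 − 0.8) / 5 = -11.00 / 5 = -2.2000%
Population σ = √[Σ(r − μ)² / 5] = √[61.0400 / 5] = √12.2080 = 3.4940%
IR = μ / tracking error = -2.2000 / 3.4940 = -0.6297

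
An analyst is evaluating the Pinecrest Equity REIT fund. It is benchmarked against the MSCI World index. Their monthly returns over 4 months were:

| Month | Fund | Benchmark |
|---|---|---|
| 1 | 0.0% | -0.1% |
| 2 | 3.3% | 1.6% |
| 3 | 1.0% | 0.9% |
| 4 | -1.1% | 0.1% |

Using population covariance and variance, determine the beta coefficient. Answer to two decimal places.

r̄p = 0.8000%,  r̄m = 0.6250%
Cov = Σ(rp − r̄p)(rm − r̄m) / 4 = 1.0175
Var(rm) = Σ(rm − r̄m)² / 4 = 0.4569
β = Cov / Var = 1.0175 / 0.4569 = 2.2270

2.23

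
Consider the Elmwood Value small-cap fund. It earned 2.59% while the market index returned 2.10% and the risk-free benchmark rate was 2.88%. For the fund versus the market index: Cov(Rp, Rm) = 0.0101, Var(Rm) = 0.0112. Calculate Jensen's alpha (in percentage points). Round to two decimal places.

0.41

β = Cov / Var = 0.0101 / 0.0112 = 0.9018
E[R] = Rf + β(Rm − Rf) = 2.88% + 0.9018 × (2.10% − 2.88%) = 2.1766%
α = Rp − E[R] = 2.59% − 2.1766% = 0.4134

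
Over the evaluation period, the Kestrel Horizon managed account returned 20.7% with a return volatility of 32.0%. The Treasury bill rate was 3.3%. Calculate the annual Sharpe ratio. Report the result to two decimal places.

0.54

Sharpe = (Rp − Rf) / σp = (20.7% − 3.3%) / 32.0% = 17.40% / 32.0% = 0.5438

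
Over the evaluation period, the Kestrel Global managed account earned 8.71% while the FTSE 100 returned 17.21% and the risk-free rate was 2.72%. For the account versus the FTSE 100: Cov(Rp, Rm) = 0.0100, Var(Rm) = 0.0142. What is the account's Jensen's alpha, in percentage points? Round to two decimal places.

β = Cov / Var = 0.0100 / 0.0142 = 0.7042
E[R] = Rf + β(Rm − Rf) = 2.72% + 0.7042 × (17.21% − 2.72%) = 12.9239%
α = Rp − E[R] = 8.71% − 12.9239% = -4.2139

-4.21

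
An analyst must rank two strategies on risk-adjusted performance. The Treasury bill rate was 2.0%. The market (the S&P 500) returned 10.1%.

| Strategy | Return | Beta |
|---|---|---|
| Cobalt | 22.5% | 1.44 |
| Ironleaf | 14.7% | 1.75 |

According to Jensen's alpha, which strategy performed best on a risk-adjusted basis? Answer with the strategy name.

Cobalt: α = 22.5% − [2.0% + 1.44 × (10.1% − 2.0%)] = 8.836
Ironleaf: α = 14.7% − [2.0% + 1.75 × (10.1% − 2.0%)] = -1.475
Highest: Cobalt (8.836).

Cobalt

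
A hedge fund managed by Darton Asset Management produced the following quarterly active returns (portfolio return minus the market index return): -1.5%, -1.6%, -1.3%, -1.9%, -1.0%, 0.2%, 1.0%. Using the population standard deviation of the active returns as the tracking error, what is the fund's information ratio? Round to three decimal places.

-0.882

Mean return r̄ = -6.10 / 7 = -0.8714%
Population σ = √[Σ(r − r̄)² / 7] = √[6.8343 / 7] = √0.9763 = 0.9881%
IR = r̄ / tracking error = -0.8714 / 0.9881 = -0.8819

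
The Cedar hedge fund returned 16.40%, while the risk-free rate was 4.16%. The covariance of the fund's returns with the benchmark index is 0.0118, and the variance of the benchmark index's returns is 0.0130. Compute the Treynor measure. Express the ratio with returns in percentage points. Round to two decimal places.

β = Cov / Var = 0.0118 / 0.0130 = 0.9077
Treynor = (Rp − Rf) / β = (16.40% − 4.16%) / 0.9077 = 12.24 / 0.9077 = 13.4846

13.48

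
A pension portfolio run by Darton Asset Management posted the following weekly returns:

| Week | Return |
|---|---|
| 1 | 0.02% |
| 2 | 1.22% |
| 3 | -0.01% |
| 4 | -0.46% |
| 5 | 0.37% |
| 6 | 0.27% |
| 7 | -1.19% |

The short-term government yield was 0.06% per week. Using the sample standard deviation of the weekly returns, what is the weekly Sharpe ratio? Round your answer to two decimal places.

-0.04

r̄ = (0.02 + 1.22 − 0.01 − 0.46 + 0.37 + 0.27 − 1.19) / 7 = 0.220 / 7 = 0.0314%
Sample σ = √[Σ(r − r̄)² / 6] = √[3.3195 / 6] = √0.5533 = 0.7438%
Sharpe = (r̄ − rf) / σ = (0.0314 − 0.06) / 0.7438 = -0.0286 / 0.7438 = -0.0385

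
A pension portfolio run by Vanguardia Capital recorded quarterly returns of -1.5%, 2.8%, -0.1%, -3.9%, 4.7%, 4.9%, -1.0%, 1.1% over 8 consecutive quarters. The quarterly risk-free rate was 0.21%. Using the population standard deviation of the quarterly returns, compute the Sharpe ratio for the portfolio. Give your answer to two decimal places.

μ = (-1.5 + 2.8 − 0.1 − 3.9 + 4.7 + 4.9 − 1 + 1.1) / 8 = 0.8750%
Σ(r − μ)² = (-1.5 − 0.8750)² + (2.8 − 0.8750)² + … = 67.4950
σ = √[67.4950 / 8] = 2.9046%
Sharpe = (μ − rf) / σ = (0.8750 − 0.21) / 2.9046 = 0.6650 / 2.9046 = 0.2289

0.23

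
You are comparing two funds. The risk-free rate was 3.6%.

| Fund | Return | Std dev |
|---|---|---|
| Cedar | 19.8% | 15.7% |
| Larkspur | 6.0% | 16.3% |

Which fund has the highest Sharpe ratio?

Cedar: Sharpe ratio = (19.8% − 3.6%) / 15.7% = 1.032
Larkspur: Sharpe ratio = (6.0% − 3.6%) / 16.3% = 0.147
Highest: Cedar (1.032).

Cedar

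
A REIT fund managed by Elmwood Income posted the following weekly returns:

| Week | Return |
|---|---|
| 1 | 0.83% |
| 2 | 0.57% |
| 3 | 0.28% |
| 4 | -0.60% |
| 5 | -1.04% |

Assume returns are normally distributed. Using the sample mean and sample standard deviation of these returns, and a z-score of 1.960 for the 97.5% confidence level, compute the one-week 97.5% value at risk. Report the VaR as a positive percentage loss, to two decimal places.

r̄ = (0.83 + 0.57 + 0.28 − 0.6 − 1.04) / 5 = 0.0080%
Σ(r − r̄)² = (0.83 − 0.0080)² + (0.57 − 0.0080)² + … = 2.5335
sample σ = √(2.5335 / 4) = √0.6334 = 0.7959%
VaR = −(r̄ − z·σ) = −(0.0080 − 1.960 × 0.7959) = −(-1.5520) = 1.5520%

1.55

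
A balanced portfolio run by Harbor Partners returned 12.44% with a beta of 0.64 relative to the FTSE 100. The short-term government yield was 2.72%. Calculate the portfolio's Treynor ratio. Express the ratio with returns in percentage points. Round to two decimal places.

15.19

Treynor = (Rp − Rf) / β = (12.44% − 2.72%) / 0.64 = 9.72 / 0.64 = 15.1875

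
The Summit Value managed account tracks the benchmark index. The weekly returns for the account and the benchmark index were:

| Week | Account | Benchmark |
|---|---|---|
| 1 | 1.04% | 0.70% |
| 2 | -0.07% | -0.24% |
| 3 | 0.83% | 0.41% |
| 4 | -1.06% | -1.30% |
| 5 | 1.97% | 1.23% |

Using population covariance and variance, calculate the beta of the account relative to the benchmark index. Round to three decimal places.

r̄p = 0.5420%,  r̄m = 0.1600%
Cov = Σ(rp − r̄p)(rm − r̄m) / 5 = 0.8905
Var(rm) = Σ(rm − r̄m)² / 5 = 0.7581
β = Cov / Var = 0.8905 / 0.7581 = 1.1746

1.175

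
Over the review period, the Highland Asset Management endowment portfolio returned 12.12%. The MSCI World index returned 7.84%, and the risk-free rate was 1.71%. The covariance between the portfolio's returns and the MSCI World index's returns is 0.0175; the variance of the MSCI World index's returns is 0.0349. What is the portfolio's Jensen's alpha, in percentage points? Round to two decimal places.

7.34

β = Cov / Var = 0.0175 / 0.0349 = 0.5014
E[R] = Rf + β(Rm − Rf) = 1.71% + 0.5014 × (7.84% − 1.71%) = 4.7836%
α = Rp − E[R] = 12.12% − 4.7836% = 7.3364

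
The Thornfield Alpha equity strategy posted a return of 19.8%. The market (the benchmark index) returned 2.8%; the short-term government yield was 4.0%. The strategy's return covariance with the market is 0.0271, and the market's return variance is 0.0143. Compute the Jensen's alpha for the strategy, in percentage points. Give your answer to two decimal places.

β = Cov / Var = 0.0271 / 0.0143 = 1.8951
E[R] = Rf + β(Rm − Rf) = 4.0% + 1.8951 × (2.8% − 4.0%) = 1.7259%
α = Rp − E[R] = 19.8% − 1.7259% = 18.0741

18.07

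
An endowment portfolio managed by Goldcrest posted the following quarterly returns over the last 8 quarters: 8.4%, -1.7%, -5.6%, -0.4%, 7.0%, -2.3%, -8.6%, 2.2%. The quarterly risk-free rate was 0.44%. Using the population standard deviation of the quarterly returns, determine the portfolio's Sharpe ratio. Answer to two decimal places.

-0.10

r̄ = (8.4 − 1.7 − 5.6 − 0.4 + 7 − 2.3 − 8.6 + 2.2) / 8 = -0.1250%
Σ(r − r̄)² = (8.4 − (-0.1250))² + (-1.7 − (-0.1250))² + (-5.6 − (-0.1250))² + … = 237.9350
σ = √[237.9350 / 8] = 5.4536%
Sharpe = (r̄ − rf) / σ = (-0.1250 − 0.44) / 5.4536 = -0.5650 / 5.4536 = -0.1036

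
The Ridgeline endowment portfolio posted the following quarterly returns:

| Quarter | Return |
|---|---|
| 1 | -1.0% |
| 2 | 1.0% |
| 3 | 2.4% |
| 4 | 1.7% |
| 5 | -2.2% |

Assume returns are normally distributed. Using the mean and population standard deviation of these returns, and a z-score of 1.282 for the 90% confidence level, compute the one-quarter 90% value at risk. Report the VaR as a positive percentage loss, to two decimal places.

r̄ = (-1 + 1 + 2.4 + 1.7 − 2.2) / 5 = 0.3800%
Σ(r − r̄)² = (-1 − 0.3800)² + (1 − 0.3800)² + (2.4 − 0.3800)² + … = 14.7680
population σ = √(14.7680 / 5) = √2.9536 = 1.7186%
VaR = −(r̄ − z·σ) = −(0.3800 − 1.282 × 1.7186) = −(-1.8232) = 1.8232%

1.82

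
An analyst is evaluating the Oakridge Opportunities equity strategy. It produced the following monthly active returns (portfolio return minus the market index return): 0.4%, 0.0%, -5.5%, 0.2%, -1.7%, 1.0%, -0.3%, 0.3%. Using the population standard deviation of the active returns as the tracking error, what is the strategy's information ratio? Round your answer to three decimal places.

-0.358

μ = (0.4 + 0 − 5.5 + 0.2 − 1.7 + 1 − 0.3 + 0.3) / 8 = -5.60 / 8 = -0.7000%
Population std dev = √[30.6000 / 8] = 1.9558%
IR = μ / tracking error = -0.7000 / 1.9558 = -0.3579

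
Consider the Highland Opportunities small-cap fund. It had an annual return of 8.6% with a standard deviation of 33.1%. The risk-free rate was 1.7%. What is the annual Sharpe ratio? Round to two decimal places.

Sharpe = (Rp − Rf) / σp = (8.6% − 1.7%) / 33.1% = 6.90% / 33.1% = 0.2085

0.21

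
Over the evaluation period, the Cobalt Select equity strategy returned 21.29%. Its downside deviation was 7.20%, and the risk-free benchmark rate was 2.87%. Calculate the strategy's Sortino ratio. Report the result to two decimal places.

2.56

Sortino = (Rp − Rf) / σd = (21.29% − 2.87%) / 7.20% = 18.42% / 7.20% = 2.5583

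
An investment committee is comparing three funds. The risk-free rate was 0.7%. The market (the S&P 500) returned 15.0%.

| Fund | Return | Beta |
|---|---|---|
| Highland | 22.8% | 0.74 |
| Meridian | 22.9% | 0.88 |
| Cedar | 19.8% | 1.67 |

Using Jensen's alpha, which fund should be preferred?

Highland

Highland: α = 22.8% − [0.7% + 0.74 × (15.0% − 0.7%)] = 11.518
Meridian: α = 22.9% − [0.7% + 0.88 × (15.0% − 0.7%)] = 9.616
Cedar: α = 19.8% − [0.7% + 1.67 × (15.0% − 0.7%)] = -4.781
Highest: Highland (11.518).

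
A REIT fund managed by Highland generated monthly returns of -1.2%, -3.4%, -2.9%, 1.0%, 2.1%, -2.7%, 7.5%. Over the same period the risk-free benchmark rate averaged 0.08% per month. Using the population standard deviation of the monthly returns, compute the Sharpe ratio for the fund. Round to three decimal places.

Mean return μ = 0.40 / 7 = 0.0571%
Population σ = √[Σ(r − μ)² / 7] = √[90.3371 / 7] = √12.9053 = 3.5924%
Sharpe = (μ − rf) / σ = (0.0571 − 0.08) / 3.5924 = -0.0229 / 3.5924 = -0.0064

-0.006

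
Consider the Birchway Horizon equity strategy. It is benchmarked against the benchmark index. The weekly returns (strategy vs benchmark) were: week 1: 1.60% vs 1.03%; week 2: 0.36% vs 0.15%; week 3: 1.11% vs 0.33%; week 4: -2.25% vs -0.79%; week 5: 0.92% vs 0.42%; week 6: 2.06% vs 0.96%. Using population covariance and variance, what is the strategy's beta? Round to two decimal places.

r̄p = 0.6333%,  r̄m = 0.3500%
Cov = Σ(rp − r̄p)(rm − r̄m) / 6 = 0.8133
Var(rm) = Σ(rm − r̄m)² / 6 = 0.3632
β = Cov / Var = 0.8133 / 0.3632 = 2.2393

2.24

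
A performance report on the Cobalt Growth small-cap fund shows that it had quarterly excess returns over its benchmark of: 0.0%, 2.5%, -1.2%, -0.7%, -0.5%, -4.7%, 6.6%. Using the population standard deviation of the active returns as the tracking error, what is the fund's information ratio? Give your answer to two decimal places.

Mean return μ = 2.00 / 7 = 0.2857%
Population std dev = √[73.5086 / 7] = 3.2406%
IR = μ / tracking error = 0.2857 / 3.2406 = 0.0882

0.09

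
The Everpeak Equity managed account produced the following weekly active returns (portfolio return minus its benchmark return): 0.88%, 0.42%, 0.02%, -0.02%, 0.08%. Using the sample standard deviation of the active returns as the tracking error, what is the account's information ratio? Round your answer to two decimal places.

0.73

r̄ = (0.88 + 0.42 + 0.02 − 0.02 + 0.08) / 5 = 0.2760%
Σ(r − r̄)² = 0.5771; sample σ = √(0.5771/4) = 0.3798%
IR = r̄ / tracking error = 0.2760 / 0.3798 = 0.7267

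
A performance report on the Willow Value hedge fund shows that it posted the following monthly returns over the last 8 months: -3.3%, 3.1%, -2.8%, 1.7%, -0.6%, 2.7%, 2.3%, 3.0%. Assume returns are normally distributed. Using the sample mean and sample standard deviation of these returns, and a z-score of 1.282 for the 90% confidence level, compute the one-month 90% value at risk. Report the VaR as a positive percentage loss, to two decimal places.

2.61

μ = (-3.3 + 3.1 − 2.8 + 1.7 − 0.6 + 2.7 + 2.3 + 3) / 8 = 6.10 / 8 = 0.7625%
Sample σ = √[Σ(r − μ)² / 7] = √[48.5188 / 7] = √6.9313 = 2.6327%
VaR = −(μ − z·σ) = −(0.7625 − 1.282 × 2.6327) = −(-2.6126) = 2.6126%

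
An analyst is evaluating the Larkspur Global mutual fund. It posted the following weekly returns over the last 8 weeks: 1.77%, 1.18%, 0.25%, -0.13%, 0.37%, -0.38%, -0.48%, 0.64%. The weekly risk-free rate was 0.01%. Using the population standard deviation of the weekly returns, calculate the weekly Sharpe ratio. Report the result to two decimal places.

0.54

Mean return r̄ = 3.220 / 8 = 0.4025%
Population σ = √[Σ(r − r̄)² / 8] = √[4.2300 / 8] = √0.5288 = 0.7272%
Sharpe = (r̄ − rf) / σ = (0.4025 − 0.01) / 0.7272 = 0.3925 / 0.7272 = 0.5397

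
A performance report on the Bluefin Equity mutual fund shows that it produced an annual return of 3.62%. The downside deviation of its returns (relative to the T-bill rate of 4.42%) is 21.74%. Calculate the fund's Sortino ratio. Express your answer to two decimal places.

-0.04

Sortino = (Rp − Rf) / σd = (3.62% − 4.42%) / 21.74% = -0.80% / 21.74% = -0.0368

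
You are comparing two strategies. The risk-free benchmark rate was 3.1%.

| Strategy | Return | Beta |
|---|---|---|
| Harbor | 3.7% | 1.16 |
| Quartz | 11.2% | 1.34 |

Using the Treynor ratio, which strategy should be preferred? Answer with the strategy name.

Harbor: Treynor = (3.7% − 3.1%) / 1.16 = 0.517
Quartz: Treynor = (11.2% − 3.1%) / 1.34 = 6.045
Highest: Quartz (6.045).

Quartz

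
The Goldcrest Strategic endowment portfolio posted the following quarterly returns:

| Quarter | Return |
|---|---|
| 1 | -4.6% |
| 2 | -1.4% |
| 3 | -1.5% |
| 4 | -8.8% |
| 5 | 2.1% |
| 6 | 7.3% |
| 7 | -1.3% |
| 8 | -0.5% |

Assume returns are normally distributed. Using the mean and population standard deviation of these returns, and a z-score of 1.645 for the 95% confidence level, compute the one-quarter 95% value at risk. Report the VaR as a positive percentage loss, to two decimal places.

8.28

Mean return μ = -8.70 / 8 = -1.0875%
Population std dev = √[152.9888 / 8] = 4.3731%
VaR = −(μ − z·σ) = −(-1.0875 − 1.645 × 4.3731) = −(-8.2812) = 8.2812%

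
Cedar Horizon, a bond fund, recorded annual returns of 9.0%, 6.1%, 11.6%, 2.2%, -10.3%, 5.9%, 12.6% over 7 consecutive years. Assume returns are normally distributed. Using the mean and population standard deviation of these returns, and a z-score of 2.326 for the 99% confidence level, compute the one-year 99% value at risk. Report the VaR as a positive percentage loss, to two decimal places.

11.40

r̄ = (9 + 6.1 + 11.6 + 2.2 − 10.3 + 5.9 + 12.6) / 7 = 5.3000%
Σ(r − r̄)² = (9 − 5.3000)² + (6.1 − 5.3000)² + … = 360.6400
population σ = √(360.6400 / 7) = √51.5200 = 7.1777%
VaR = −(r̄ − z·σ) = −(5.3000 − 2.326 × 7.1777) = −(-11.3953) = 11.3953%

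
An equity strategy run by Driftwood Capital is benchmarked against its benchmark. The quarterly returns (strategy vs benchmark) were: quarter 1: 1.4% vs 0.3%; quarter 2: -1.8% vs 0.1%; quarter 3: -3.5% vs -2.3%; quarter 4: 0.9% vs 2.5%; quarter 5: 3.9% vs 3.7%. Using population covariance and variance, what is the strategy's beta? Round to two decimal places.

1.12

r̄p = 0.1800%,  r̄m = 0.8600%
Cov = Σ(rp − r̄p)(rm − r̄m) / 5 = 4.8392
Var(rm) = Σ(rm − r̄m)² / 5 = 4.3264
β = Cov / Var = 4.8392 / 4.3264 = 1.1185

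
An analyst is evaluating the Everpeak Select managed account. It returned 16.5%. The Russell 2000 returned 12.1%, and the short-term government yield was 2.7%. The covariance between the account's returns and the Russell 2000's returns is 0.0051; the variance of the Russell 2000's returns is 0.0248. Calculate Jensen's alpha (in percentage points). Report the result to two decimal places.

β = Cov / Var = 0.0051 / 0.0248 = 0.2056
E[R] = Rf + β(Rm − Rf) = 2.7% + 0.2056 × (12.1% − 2.7%) = 4.6326%
α = Rp − E[R] = 16.5% − 4.6326% = 11.8674

11.87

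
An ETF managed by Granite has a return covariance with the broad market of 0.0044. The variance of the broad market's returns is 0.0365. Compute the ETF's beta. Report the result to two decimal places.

β = Cov(Rp, Rm) / Var(Rm) = 0.0044 / 0.0365 = 0.1205

0.12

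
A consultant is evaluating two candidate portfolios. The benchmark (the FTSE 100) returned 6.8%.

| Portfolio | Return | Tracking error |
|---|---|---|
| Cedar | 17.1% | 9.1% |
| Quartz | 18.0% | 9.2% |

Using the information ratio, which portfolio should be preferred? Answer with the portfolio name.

Quartz

Cedar: IR = (17.1% − 6.8%) / 9.1% = 1.132
Quartz: IR = (18.0% − 6.8%) / 9.2% = 1.217
Highest: Quartz (1.217).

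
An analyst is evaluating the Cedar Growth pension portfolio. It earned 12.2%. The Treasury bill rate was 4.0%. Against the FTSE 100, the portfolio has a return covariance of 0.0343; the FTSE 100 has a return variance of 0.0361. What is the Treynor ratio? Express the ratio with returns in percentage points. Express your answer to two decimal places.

β = Cov / Var = 0.0343 / 0.0361 = 0.9501
Treynor = (Rp − Rf) / β = (12.2% − 4.0%) / 0.9501 = 8.20 / 0.9501 = 8.6307

8.63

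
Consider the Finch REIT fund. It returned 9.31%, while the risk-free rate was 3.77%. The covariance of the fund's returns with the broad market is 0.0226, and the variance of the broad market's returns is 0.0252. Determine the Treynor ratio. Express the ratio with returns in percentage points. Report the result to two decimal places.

6.18

β = Cov / Var = 0.0226 / 0.0252 = 0.8968
Treynor = (Rp − Rf) / β = (9.31% − 3.77%) / 0.8968 = 5.54 / 0.8968 = 6.1775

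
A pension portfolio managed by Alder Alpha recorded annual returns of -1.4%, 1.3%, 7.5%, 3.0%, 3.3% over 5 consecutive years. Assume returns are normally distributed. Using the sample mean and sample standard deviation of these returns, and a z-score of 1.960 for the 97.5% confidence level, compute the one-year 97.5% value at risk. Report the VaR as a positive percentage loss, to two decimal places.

r̄ = (-1.4 + 1.3 + 7.5 + 3 + 3.3) / 5 = 13.70 / 5 = 2.7400%
Σ(r − r̄)² = (-1.4 − 2.7400)² + (1.3 − 2.7400)² + … = 42.2520
σ = √[42.2520 / 4] = 3.2501%
VaR = −(r̄ − z·σ) = −(2.7400 − 1.960 × 3.2501) = −(-3.6302) = 3.6302%

3.63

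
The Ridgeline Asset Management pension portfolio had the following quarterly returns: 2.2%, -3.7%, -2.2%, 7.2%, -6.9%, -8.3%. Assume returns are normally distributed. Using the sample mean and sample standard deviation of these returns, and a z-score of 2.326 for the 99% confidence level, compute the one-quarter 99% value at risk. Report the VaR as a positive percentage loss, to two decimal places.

15.47

μ = (2.2 − 3.7 − 2.2 + 7.2 − 6.9 − 8.3) / 6 = -11.70 / 6 = -1.9500%
Sample σ = √[Σ(r − μ)² / 5] = √[168.8950 / 5] = √33.7790 = 5.8120%
VaR = −(μ − z·σ) = −(-1.9500 − 2.326 × 5.8120) = −(-15.4687) = 15.4687%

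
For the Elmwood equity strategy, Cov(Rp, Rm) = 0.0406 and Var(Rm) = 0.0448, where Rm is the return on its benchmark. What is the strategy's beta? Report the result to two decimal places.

0.91

β = Cov(Rp, Rm) / Var(Rm) = 0.0406 / 0.0448 = 0.9063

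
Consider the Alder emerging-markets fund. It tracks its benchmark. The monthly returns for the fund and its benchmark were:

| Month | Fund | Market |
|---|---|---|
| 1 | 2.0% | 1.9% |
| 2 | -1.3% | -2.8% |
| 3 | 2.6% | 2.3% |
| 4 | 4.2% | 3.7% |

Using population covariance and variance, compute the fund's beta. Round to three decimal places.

0.811

r̄p = 1.8750%,  r̄m = 1.2750%
Cov = Σ(rp − r̄p)(rm − r̄m) / 4 = 4.8494
Var(rm) = Σ(rm − r̄m)² / 4 = 5.9819
β = Cov / Var = 4.8494 / 5.9819 = 0.8107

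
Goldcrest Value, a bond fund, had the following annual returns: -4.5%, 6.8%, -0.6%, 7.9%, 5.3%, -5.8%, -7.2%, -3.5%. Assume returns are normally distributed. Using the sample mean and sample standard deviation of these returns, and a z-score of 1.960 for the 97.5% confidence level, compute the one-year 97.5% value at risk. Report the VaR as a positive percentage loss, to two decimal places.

12.02

r̄ = (-4.5 + 6.8 − 0.6 + 7.9 + 5.3 − 5.8 − 7.2 − 3.5) / 8 = -0.2000%
Sample std dev = √[254.7600 / 7] = 6.0328%
VaR = −(r̄ − z·σ) = −(-0.2000 − 1.960 × 6.0328) = −(-12.0243) = 12.0243%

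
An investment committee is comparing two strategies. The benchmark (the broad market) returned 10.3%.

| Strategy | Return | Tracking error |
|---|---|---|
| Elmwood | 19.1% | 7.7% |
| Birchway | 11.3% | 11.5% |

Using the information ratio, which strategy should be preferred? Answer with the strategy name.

Elmwood

Elmwood: IR = (19.1% − 10.3%) / 7.7% = 1.143
Birchway: IR = (11.3% − 10.3%) / 11.5% = 0.087
Highest: Elmwood (1.143).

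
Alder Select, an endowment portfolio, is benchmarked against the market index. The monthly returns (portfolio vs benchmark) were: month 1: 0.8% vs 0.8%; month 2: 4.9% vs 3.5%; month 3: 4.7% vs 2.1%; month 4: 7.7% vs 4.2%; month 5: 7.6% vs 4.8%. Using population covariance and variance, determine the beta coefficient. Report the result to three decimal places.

r̄p = 5.1400%,  r̄m = 3.0800%
Cov = Σ(rp − r̄p)(rm − r̄m) / 5 = 3.4648
Var(rm) = Σ(rm − r̄m)² / 5 = 2.1096
β = Cov / Var = 3.4648 / 2.1096 = 1.6424

1.642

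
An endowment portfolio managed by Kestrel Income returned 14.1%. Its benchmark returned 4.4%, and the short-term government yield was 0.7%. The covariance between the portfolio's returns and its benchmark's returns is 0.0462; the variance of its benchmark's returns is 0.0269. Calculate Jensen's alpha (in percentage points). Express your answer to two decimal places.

β = Cov / Var = 0.0462 / 0.0269 = 1.7175
E[R] = Rf + β(Rm − Rf) = 0.7% + 1.7175 × (4.4% − 0.7%) = 7.0548%
α = Rp − E[R] = 14.1% − 7.0548% = 7.0452

7.05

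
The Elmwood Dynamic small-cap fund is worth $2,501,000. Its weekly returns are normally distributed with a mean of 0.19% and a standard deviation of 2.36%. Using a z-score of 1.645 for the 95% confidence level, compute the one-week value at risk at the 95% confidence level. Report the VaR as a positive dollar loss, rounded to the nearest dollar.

$92,342

Return at the 95% tail: μ − z·σ = 0.19% − 1.645 × 2.36% = 0.19 − 3.8822 = -3.6922%
VaR = −(-3.6922%) × $2,501,000 = 3.6922% × $2,501,000 = $92,342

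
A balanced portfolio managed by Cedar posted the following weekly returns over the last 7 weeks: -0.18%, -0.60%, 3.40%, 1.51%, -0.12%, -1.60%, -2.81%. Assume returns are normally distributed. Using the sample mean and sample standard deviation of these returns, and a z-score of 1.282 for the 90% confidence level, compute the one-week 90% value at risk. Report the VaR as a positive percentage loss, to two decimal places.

Mean return r̄ = -0.400 / 7 = -0.0571%
Sample std dev = √[24.6801 / 6] = 2.0281%
VaR = −(r̄ − z·σ) = −(-0.0571 − 1.282 × 2.0281) = −(-2.6571) = 2.6571%

2.66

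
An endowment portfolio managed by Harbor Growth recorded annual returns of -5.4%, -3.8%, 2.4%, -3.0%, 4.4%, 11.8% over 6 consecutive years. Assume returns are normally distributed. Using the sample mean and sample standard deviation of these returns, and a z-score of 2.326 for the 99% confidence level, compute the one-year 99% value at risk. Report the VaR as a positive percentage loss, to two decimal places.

Mean return μ = 6.40 / 6 = 1.0667%
Sample std dev = √[210.1333 / 5] = 6.4828%
VaR = −(μ − z·σ) = −(1.0667 − 2.326 × 6.4828) = −(-14.0123) = 14.0123%

14.01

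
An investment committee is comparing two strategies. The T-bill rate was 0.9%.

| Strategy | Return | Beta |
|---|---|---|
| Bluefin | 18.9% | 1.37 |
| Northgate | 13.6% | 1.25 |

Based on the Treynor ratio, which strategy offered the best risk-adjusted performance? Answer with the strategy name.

Bluefin

Bluefin: Treynor = (18.9% − 0.9%) / 1.37 = 13.139
Northgate: Treynor = (13.6% − 0.9%) / 1.25 = 10.160
Highest: Bluefin (13.139).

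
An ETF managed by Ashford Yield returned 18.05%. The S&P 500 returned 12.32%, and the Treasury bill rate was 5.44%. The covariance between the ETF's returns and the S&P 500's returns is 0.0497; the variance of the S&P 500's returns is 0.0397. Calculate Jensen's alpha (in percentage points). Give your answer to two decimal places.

4.00

β = Cov / Var = 0.0497 / 0.0397 = 1.2519
E[R] = Rf + β(Rm − Rf) = 5.44% + 1.2519 × (12.32% − 5.44%) = 14.0531%
α = Rp − E[R] = 18.05% − 14.0531% = 3.9969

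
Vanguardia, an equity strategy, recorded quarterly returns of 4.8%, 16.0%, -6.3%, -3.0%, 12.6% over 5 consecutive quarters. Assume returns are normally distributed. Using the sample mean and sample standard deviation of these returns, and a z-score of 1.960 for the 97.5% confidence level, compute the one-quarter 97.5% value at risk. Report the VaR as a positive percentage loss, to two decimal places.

r̄ = (4.8 + 16 − 6.3 − 3 + 12.6) / 5 = 24.10 / 5 = 4.8200%
Σ(r − r̄)² = (4.8 − 4.8200)² + (16 − 4.8200)² + (-6.3 − 4.8200)² + … = 370.3280
sample σ = √(370.3280 / 4) = √92.5820 = 9.6220%
VaR = −(r̄ − z·σ) = −(4.8200 − 1.960 × 9.6220) = −(-14.0391) = 14.0391%

14.04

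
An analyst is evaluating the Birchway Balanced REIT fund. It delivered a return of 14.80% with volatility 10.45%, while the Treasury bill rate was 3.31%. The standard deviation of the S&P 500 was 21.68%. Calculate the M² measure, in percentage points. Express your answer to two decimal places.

27.15

Sharpe = (Rp − Rf) / σp = (14.80% − 3.31%) / 10.45% = 1.0995
M² = Rf + Sharpe × σm = 3.31% + 1.0995 × 21.68% = 27.1472%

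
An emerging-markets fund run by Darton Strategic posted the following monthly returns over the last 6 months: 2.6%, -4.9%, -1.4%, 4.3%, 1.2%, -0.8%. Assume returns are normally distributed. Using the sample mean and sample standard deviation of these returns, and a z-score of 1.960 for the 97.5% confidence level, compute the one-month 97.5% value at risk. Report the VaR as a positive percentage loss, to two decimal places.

6.22

Mean return r̄ = 1.00 / 6 = 0.1667%
Sample σ = √[Σ(r − r̄)² / 5] = √[53.1333 / 5] = √10.6267 = 3.2599%
VaR = −(r̄ − z·σ) = −(0.1667 − 1.960 × 3.2599) = −(-6.2227) = 6.2227%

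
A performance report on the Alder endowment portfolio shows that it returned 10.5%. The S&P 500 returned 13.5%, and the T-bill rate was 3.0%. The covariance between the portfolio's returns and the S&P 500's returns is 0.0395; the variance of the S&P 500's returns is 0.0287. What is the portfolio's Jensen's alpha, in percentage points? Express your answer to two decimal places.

β = Cov / Var = 0.0395 / 0.0287 = 1.3763
E[R] = Rf + β(Rm − Rf) = 3.0% + 1.3763 × (13.5% − 3.0%) = 17.4512%
α = Rp − E[R] = 10.5% − 17.4512% = -6.9512

-6.95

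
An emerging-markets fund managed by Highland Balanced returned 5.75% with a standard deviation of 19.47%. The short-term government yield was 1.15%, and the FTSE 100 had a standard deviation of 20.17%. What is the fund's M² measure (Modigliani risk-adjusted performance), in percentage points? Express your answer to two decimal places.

Sharpe = (Rp − Rf) / σp = (5.75% − 1.15%) / 19.47% = 0.2363
M² = Rf + Sharpe × σm = 1.15% + 0.2363 × 20.17% = 5.9162%

5.92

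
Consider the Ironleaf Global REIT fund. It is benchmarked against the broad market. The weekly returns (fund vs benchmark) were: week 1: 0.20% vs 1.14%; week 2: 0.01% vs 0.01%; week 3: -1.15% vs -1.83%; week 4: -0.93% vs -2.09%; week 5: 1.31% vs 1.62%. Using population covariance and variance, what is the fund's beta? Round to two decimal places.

r̄p = -0.1120%,  r̄m = -0.2300%
Cov = Σ(rp − r̄p)(rm − r̄m) / 5 = 1.2539
Var(rm) = Σ(rm − r̄m)² / 5 = 2.2753
β = Cov / Var = 1.2539 / 2.2753 = 0.5511

0.55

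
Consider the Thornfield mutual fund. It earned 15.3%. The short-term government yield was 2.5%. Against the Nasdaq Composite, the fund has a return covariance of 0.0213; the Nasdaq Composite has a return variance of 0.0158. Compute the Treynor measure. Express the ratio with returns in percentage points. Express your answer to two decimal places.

9.49

β = Cov / Var = 0.0213 / 0.0158 = 1.3481
Treynor = (Rp − Rf) / β = (15.3% − 2.5%) / 1.3481 = 12.80 / 1.3481 = 9.4948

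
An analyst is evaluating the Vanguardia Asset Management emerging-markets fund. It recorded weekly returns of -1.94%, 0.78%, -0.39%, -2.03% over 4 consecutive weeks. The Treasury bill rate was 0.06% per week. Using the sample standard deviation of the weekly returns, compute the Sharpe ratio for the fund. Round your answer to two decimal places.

Mean return μ = -3.580 / 4 = -0.8950%
Sample σ = √[Σ(r − μ)² / 3] = √[5.4409 / 3] = √1.8136 = 1.3467%
Sharpe = (μ − rf) / σ = (-0.8950 − 0.06) / 1.3467 = -0.9550 / 1.3467 = -0.7091

-0.71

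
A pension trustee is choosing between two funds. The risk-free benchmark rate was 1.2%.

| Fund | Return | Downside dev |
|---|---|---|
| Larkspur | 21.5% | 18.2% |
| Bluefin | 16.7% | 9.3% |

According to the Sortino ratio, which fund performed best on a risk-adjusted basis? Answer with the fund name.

Bluefin

Larkspur: Sortino ratio = (21.5% − 1.2%) / 18.2% = 1.115
Bluefin: Sortino ratio = (16.7% − 1.2%) / 9.3% = 1.667
Highest: Bluefin (1.667).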